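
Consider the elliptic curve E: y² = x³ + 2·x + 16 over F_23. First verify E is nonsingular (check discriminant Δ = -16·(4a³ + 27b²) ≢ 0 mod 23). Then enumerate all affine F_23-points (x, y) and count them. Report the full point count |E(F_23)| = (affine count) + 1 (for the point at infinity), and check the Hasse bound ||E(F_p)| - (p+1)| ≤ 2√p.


Affine points = {(0, 4), (0, 19), (3, 7), (3, 16), (5, 6), (5, 17), (9, 2), (9, 21), (10, 1), (10, 22), (11, 9), (11, 14), (13, 10), (13, 13), (16, 2), (16, 21), (17, 8), (17, 15), (19, 6), (19, 17), (20, 11), (20, 12), (21, 2), (21, 21), (22, 6), (22, 17)}; affine count = 26; |E(F_23)| = 27.

Discriminant check: Δ ∝ 4a³ + 27b² = 4·2³ + 27·16² = 4·8 + 27·256 ≡ 21 (mod 23). Nonzero ⇒ E is nonsingular.
For each x ∈ F_23, compute rhs = x³ + 2·x + 16 mod 23, then count y ∈ F_23 with y² ≡ rhs.
  x = 0: rhs = 16, matching y values: 4, 19 (2 points).
  x = 1: rhs = 19, matching y values: none (0 points).
  x = 2: rhs = 5, matching y values: none (0 points).
  x = 3: rhs = 3, matching y values: 7, 16 (2 points).
  x = 4: rhs = 19, matching y values: none (0 points).
  x = 5: rhs = 13, matching y values: 6, 17 (2 points).
  x = 6: rhs = 14, matching y values: none (0 points).
  x = 7: rhs = 5, matching y values: none (0 points).
  x = 8: rhs = 15, matching y values: none (0 points).
  x = 9: rhs = 4, matching y values: 2, 21 (2 points).
  x = 10: rhs = 1, matching y values: 1, 22 (2 points).
  x = 11: rhs = 12, matching y values: 9, 14 (2 points).
  x = 12: rhs = 20, matching y values: none (0 points).
  x = 13: rhs = 8, matching y values: 10, 13 (2 points).
  x = 14: rhs = 5, matching y values: none (0 points).
  x = 15: rhs = 17, matching y values: none (0 points).
  x = 16: rhs = 4, matching y values: 2, 21 (2 points).
  x = 17: rhs = 18, matching y values: 8, 15 (2 points).
  x = 18: rhs = 19, matching y values: none (0 points).
  x = 19: rhs = 13, matching y values: 6, 17 (2 points).
  x = 20: rhs = 6, matching y values: 11, 12 (2 points).
  x = 21: rhs = 4, matching y values: 2, 21 (2 points).
  x = 22: rhs = 13, matching y values: 6, 17 (2 points).
Total affine count: 26.
Full point count |E(F_23)| = 26 + 1 = 27.
Hasse bound: |27 − (23+1)| = |3| = 3 ≤ 2√23 ≈ 9.5917 ✓.


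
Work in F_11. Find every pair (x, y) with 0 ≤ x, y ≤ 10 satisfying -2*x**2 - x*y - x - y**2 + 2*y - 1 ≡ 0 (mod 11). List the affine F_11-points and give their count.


Affine F_11-points: {(0, 1), (2, 0), (3, 0), (3, 10), (5, 2), (5, 6), (8, 6), (8, 10), (10, 1), (10, 2)}; count = 10.

For each of the 121 pairs (x, y) ∈ F_11², evaluate f(x, y) mod 11. Record the zeros.
  x = 0: [0↦10, 1↦0, 2↦10, 3↦7, 4↦2, 5↦6, 6↦8, 7↦8, 8↦6, 9↦2, 10↦7]  zeros at y ∈ {1}
  x = 1: [0↦7, 1↦7, 2↦5, 3↦1, 4↦6, 5↦9, 6↦10, 7↦9, 8↦6, 9↦1, 10↦5]  zeros at y ∈ ∅
  x = 2: [0↦0, 1↦10, 2↦7, 3↦2, 4↦6, 5↦8, 6↦8, 7↦6, 8↦2, 9↦7, 10↦10]  zeros at y ∈ {0}
  x = 3: [0↦0, 1↦9, 2↦5, 3↦10, 4↦2, 5↦3, 6↦2, 7↦10, 8↦5, 9↦9, 10↦0]  zeros at y ∈ {0, 10}
  x = 4: [0↦7, 1↦4, 2↦10, 3↦3, 4↦5, 5↦5, 6↦3, 7↦10, 8↦4, 9↦7, 10↦8]  zeros at y ∈ ∅
  x = 5: [0↦10, 1↦6, 2↦0, 3↦3, 4↦4, 5↦3, 6↦0, 7↦6, 8↦10, 9↦1, 10↦1]  zeros at y ∈ {2, 6}
  x = 6: [0↦9, 1↦4, 2↦8, 3↦10, 4↦10, 5↦8, 6↦4, 7↦9, 8↦1, 9↦2, 10↦1]  zeros at y ∈ ∅
  x = 7: [0↦4, 1↦9, 2↦1, 3↦2, 4↦1, 5↦9, 6↦4, 7↦8, 8↦10, 9↦10, 10↦8]  zeros at y ∈ ∅
  x = 8: [0↦6, 1↦10, 2↦1, 3↦1, 4↦10, 5↦6, 6↦0, 7↦3, 8↦4, 9↦3, 10↦0]  zeros at y ∈ {6, 10}
  x = 9: [0↦4, 1↦7, 2↦8, 3↦7, 4↦4, 5↦10, 6↦3, 7↦5, 8↦5, 9↦3, 10↦10]  zeros at y ∈ ∅
  x = 10: [0↦9, 1↦0, 2↦0, 3↦9, 4↦5, 5↦10, 6↦2, 7↦3, 8↦2, 9↦10, 10↦5]  zeros at y ∈ {1, 2}
Collecting zeros: affine points = {(0, 1), (2, 0), (3, 0), (3, 10), (5, 2), (5, 6), (8, 6), (8, 10), (10, 1), (10, 2)}.
Total count |C(F_11)_aff| = 10.


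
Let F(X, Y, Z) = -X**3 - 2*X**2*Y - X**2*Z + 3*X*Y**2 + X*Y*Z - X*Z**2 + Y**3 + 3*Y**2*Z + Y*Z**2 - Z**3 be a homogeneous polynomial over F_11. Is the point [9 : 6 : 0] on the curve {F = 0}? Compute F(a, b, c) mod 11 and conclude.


F(9,6,0) ≡ 4 (mod 11); P is NOT on the curve.

Evaluate F(9, 6, 0) term-by-term (mod 11).
  -X**3 ↦ -1·729·1·1 = -729
  -2*X**2*Y ↦ -2·81·6·1 = -972
  -X**2*Z ↦ -1·81·1·0 = 0
  3*X*Y**2 ↦ 3·9·36·1 = 972
  X*Y*Z ↦ 1·9·6·0 = 0
  -X*Z**2 ↦ -1·9·1·0 = 0
  Y**3 ↦ 1·1·216·1 = 216
  3*Y**2*Z ↦ 3·1·36·0 = 0
  Y*Z**2 ↦ 1·1·6·0 = 0
  -Z**3 ↦ -1·1·1·0 = 0
Sum: F(9, 6, 0) = (-729) + (-972) + (0) + (972) + (0) + (0) + (216) + (0) + (0) + (0) = -513.
Reducing mod 11: -513 ≡ 4 (mod 11).
Since F(a, b, c) ≡ 4 ≠ 0 (mod 11), P does NOT lie on the curve.


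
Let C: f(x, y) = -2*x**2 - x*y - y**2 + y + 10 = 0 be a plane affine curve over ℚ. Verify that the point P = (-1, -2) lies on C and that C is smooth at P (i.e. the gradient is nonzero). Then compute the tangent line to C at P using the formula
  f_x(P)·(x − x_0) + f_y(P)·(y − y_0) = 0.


Tangent line at P: 6*x + 6*y + 18 = 0.

Step 1: f(-1, -2) = 0, so P lies on C.
Step 2: partial derivatives
  f_x(x, y) = -4*x - y, f_y(x, y) = -x - 2*y + 1.
  f_x(P) = 6, f_y(P) = 6 (gradient nonzero, so P is smooth).
Step 3: tangent line at P: 6·(x − -1) + 6·(y − -2) = 0.
Expanding: 6*x + 6*y + 18 = 0.


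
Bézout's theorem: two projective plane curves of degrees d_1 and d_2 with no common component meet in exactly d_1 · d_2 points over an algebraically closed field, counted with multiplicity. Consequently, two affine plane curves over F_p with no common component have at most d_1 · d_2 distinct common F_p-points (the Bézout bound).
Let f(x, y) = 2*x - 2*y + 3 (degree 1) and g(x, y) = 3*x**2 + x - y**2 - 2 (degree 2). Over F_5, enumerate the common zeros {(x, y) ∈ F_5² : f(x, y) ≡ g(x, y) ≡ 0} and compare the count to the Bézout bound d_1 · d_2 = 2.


Common zeros: ∅; count = 0; Bézout bound = 2.

deg(f) = 1, deg(g) = 2, so Bézout bound = 2.
Scan x ∈ F_5. For each x, list the y ∈ F_5 with f(x, y) ≡ 0 and those with g(x, y) ≡ 0 (mod 5); the common zeros in that column are the intersection.
  x = 0: f ≡ 0 at y ∈ {4}; g ≡ 0 at y ∈ ∅; common: ∅.
  x = 1: f ≡ 0 at y ∈ {0}; g ≡ 0 at y ∈ ∅; common: ∅.
  x = 2: f ≡ 0 at y ∈ {1}; g ≡ 0 at y ∈ ∅; common: ∅.
  x = 3: f ≡ 0 at y ∈ {2}; g ≡ 0 at y ∈ ∅; common: ∅.
  x = 4: f ≡ 0 at y ∈ {3}; g ≡ 0 at y ∈ {0}; common: ∅.
Collecting: common zeros = ∅, so the count is 0.
Comparison with the Bézout bound: 0 ≤ 2 = deg(f)·deg(g), as expected for curves with no common component (the affine F_5-count falls short of the bound because intersections may lie at infinity, over extension fields, or carry multiplicity).


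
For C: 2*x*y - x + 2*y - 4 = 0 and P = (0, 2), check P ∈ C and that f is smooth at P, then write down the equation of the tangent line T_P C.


Tangent line at P: 3*x + 2*y - 4 = 0.

Step 1: f(0, 2) = 0, so P lies on C.
Step 2: partial derivatives
  f_x(x, y) = 2*y - 1, f_y(x, y) = 2*x + 2.
  f_x(P) = 3, f_y(P) = 2 (gradient nonzero, so P is smooth).
Step 3: tangent line at P: 3·(x − 0) + 2·(y − 2) = 0.
Expanding: 3*x + 2*y - 4 = 0.


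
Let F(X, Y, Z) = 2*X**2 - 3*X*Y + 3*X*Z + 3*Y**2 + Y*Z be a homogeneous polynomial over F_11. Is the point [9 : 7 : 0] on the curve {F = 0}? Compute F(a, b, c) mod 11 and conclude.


F(9,7,0) ≡ 10 (mod 11); P is NOT on the curve.

Evaluate F(9, 7, 0) term-by-term (mod 11).
  2*X**2 ↦ 2·81·1·1 = 162
  -3*X*Y ↦ -3·9·7·1 = -189
  3*X*Z ↦ 3·9·1·0 = 0
  3*Y**2 ↦ 3·1·49·1 = 147
  Y*Z ↦ 1·1·7·0 = 0
Sum: F(9, 7, 0) = (162) + (-189) + (0) + (147) + (0) = 120.
Reducing mod 11: 120 ≡ 10 (mod 11).
Since F(a, b, c) ≡ 10 ≠ 0 (mod 11), P does NOT lie on the curve.


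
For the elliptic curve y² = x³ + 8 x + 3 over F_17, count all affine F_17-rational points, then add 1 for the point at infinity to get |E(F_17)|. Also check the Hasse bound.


Affine points = {(5, 7), (5, 10), (8, 1), (8, 16), (12, 5), (12, 12), (13, 3), (13, 14), (15, 8), (15, 9)}; affine count = 10; |E(F_17)| = 11.

Discriminant check: Δ ∝ 4a³ + 27b² = 4·8³ + 27·3² = 4·512 + 27·9 ≡ 13 (mod 17). Nonzero ⇒ E is nonsingular.
For each x ∈ F_17, compute rhs = x³ + 8·x + 3 mod 17, then count y ∈ F_17 with y² ≡ rhs.
  x = 0: rhs = 3, matching y values: none (0 points).
  x = 1: rhs = 12, matching y values: none (0 points).
  x = 2: rhs = 10, matching y values: none (0 points).
  x = 3: rhs = 3, matching y values: none (0 points).
  x = 4: rhs = 14, matching y values: none (0 points).
  x = 5: rhs = 15, matching y values: 7, 10 (2 points).
  x = 6: rhs = 12, matching y values: none (0 points).
  x = 7: rhs = 11, matching y values: none (0 points).
  x = 8: rhs = 1, matching y values: 1, 16 (2 points).
  x = 9: rhs = 5, matching y values: none (0 points).
  x = 10: rhs = 12, matching y values: none (0 points).
  x = 11: rhs = 11, matching y values: none (0 points).
  x = 12: rhs = 8, matching y values: 5, 12 (2 points).
  x = 13: rhs = 9, matching y values: 3, 14 (2 points).
  x = 14: rhs = 3, matching y values: none (0 points).
  x = 15: rhs = 13, matching y values: 8, 9 (2 points).
  x = 16: rhs = 11, matching y values: none (0 points).
Total affine count: 10.
Full point count |E(F_17)| = 10 + 1 = 11.
Hasse bound: |11 − (17+1)| = |-7| = 7 ≤ 2√17 ≈ 8.2462 ✓.


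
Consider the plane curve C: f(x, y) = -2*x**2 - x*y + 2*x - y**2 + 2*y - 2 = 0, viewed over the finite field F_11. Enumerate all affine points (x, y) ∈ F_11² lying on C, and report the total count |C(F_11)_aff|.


Affine F_11-points: {(1, 5), (1, 7), (2, 4), (2, 7), (3, 5), (7, 3), (8, 1), (8, 4), (9, 1), (9, 3)}; count = 10.

For each of the 121 pairs (x, y) ∈ F_11², evaluate f(x, y) mod 11. Record the zeros.
  x = 0: [0↦9, 1↦10, 2↦9, 3↦6, 4↦1, 5↦5, 6↦7, 7↦7, 8↦5, 9↦1, 10↦6]  zeros at y ∈ ∅
  x = 1: [0↦9, 1↦9, 2↦7, 3↦3, 4↦8, 5↦0, 6↦1, 7↦0, 8↦8, 9↦3, 10↦7]  zeros at y ∈ {5, 7}
  x = 2: [0↦5, 1↦4, 2↦1, 3↦7, 4↦0, 5↦2, 6↦2, 7↦0, 8↦7, 9↦1, 10↦4]  zeros at y ∈ {4, 7}
  x = 3: [0↦8, 1↦6, 2↦2, 3↦7, 4↦10, 5↦0, 6↦10, 7↦7, 8↦2, 9↦6, 10↦8]  zeros at y ∈ {5}
  x = 4: [0↦7, 1↦4, 2↦10, 3↦3, 4↦5, 5↦5, 6↦3, 7↦10, 8↦4, 9↦7, 10↦8]  zeros at y ∈ ∅
  x = 5: [0↦2, 1↦9, 2↦3, 3↦6, 4↦7, 5↦6, 6↦3, 7↦9, 8↦2, 9↦4, 10↦4]  zeros at y ∈ ∅
  x = 6: [0↦4, 1↦10, 2↦3, 3↦5, 4↦5, 5↦3, 6↦10, 7↦4, 8↦7, 9↦8, 10↦7]  zeros at y ∈ ∅
  x = 7: [0↦2, 1↦7, 2↦10, 3↦0, 4↦10, 5↦7, 6↦2, 7↦6, 8↦8, 9↦8, 10↦6]  zeros at y ∈ {3}
  x = 8: [0↦7, 1↦0, 2↦2, 3↦2, 4↦0, 5↦7, 6↦1, 7↦4, 8↦5, 9↦4, 10↦1]  zeros at y ∈ {1, 4}
  x = 9: [0↦8, 1↦0, 2↦1, 3↦0, 4↦8, 5↦3, 6↦7, 7↦9, 8↦9, 9↦7, 10↦3]  zeros at y ∈ {1, 3}
  x = 10: [0↦5, 1↦7, 2↦7, 3↦5, 4↦1, 5↦6, 6↦9, 7↦10, 8↦9, 9↦6, 10↦1]  zeros at y ∈ ∅
Collecting zeros: affine points = {(1, 5), (1, 7), (2, 4), (2, 7), (3, 5), (7, 3), (8, 1), (8, 4), (9, 1), (9, 3)}.
Total count |C(F_11)_aff| = 10.


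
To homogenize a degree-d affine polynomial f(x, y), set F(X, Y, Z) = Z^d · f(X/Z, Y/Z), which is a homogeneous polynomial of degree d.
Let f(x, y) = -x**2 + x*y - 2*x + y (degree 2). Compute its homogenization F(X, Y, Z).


F(X, Y, Z) = -X**2 + X*Y - 2*X*Z + Y*Z

deg(f) = 2.
Substitute x = X/Z, y = Y/Z into f, then multiply by Z^2.
  monomial -1·x^2·y^0 ↦ -1·X^2·Y^0·Z^0.
  monomial 1·x^1·y^1 ↦ 1·X^1·Y^1·Z^0.
  monomial -2·x^1·y^0 ↦ -2·X^1·Y^0·Z^1.
  monomial 1·x^0·y^1 ↦ 1·X^0·Y^1·Z^1.
Collecting: F(X, Y, Z) = -X**2 + X*Y - 2*X*Z + Y*Z.


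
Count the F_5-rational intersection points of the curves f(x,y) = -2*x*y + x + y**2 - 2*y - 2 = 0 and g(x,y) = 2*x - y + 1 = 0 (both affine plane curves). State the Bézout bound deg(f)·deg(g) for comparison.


Common zeros: {(2, 0)}; count = 1; Bézout bound = 2.

deg(f) = 2, deg(g) = 1, so Bézout bound = 2.
Scan x ∈ F_5. For each x, list the y ∈ F_5 with f(x, y) ≡ 0 and those with g(x, y) ≡ 0 (mod 5); the common zeros in that column are the intersection.
  x = 0: f ≡ 0 at y ∈ ∅; g ≡ 0 at y ∈ {1}; common: ∅.
  x = 1: f ≡ 0 at y ∈ {2}; g ≡ 0 at y ∈ {3}; common: ∅.
  x = 2: f ≡ 0 at y ∈ {0, 1}; g ≡ 0 at y ∈ {0}; common: {0}.
  x = 3: f ≡ 0 at y ∈ {4}; g ≡ 0 at y ∈ {2}; common: ∅.
  x = 4: f ≡ 0 at y ∈ ∅; g ≡ 0 at y ∈ {4}; common: ∅.
Collecting: common zeros = {(2, 0)}, so the count is 1.
Comparison with the Bézout bound: 1 ≤ 2 = deg(f)·deg(g), as expected for curves with no common component (the affine F_5-count falls short of the bound because intersections may lie at infinity, over extension fields, or carry multiplicity).


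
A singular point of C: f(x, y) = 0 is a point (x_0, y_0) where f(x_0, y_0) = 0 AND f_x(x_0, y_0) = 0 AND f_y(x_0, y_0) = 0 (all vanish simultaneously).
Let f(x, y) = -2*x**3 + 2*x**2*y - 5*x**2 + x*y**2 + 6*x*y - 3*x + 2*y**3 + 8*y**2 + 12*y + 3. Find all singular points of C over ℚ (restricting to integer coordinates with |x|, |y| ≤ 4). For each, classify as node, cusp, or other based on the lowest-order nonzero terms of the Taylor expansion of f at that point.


Singular points: {(-1, -1)}; classification: node.

Compute partial derivatives:
  f_x = -6*x**2 + 4*x*y - 10*x + y**2 + 6*y - 3.
  f_y = 2*x**2 + 2*x*y + 6*x + 6*y**2 + 16*y + 12.
Scan x_0 ∈ {−4, ..., 4}. For each x_0, f_y(x_0, y) is a polynomial in y; find its integer roots y ∈ {−4, ..., 4}, then test f_x and f at those candidates.
  x = -4: f_y(-4, y) = 6*y**2 + 8*y + 20; no integer root y with |y| ≤ 4.
  x = -3: f_y(-3, y) = 6*y**2 + 10*y + 12; no integer root y with |y| ≤ 4.
  x = -2: f_y(-2, y) = 6*y**2 + 12*y + 8; no integer root y with |y| ≤ 4.
  x = -1: f_y(-1, y) = 6*y**2 + 14*y + 8; vanishes at y ∈ {-1}. (-1, -1): f_x = 0, f = 0 — SINGULAR.
  x = 0: f_y(0, y) = 6*y**2 + 16*y + 12; no integer root y with |y| ≤ 4.
  x = 1: f_y(1, y) = 6*y**2 + 18*y + 20; no integer root y with |y| ≤ 4.
  x = 2: f_y(2, y) = 6*y**2 + 20*y + 32; no integer root y with |y| ≤ 4.
  x = 3: f_y(3, y) = 6*y**2 + 22*y + 48; no integer root y with |y| ≤ 4.
  x = 4: f_y(4, y) = 6*y**2 + 24*y + 68; no integer root y with |y| ≤ 4.
Only singular point on the grid: (-1, -1).
Classify: substitute x = -1 + u, y = -1 + v and expand: f = -2*u**3 + 2*u**2*v - u**2 + u*v**2 + 2*v**3 + v**2.
No constant or linear terms (consistent with a singular point). Quadratic part: -u**2 + v**2. Cubic part: -2*u**3 + 2*u**2*v + u*v**2 + 2*v**3.
The quadratic part v**2 - u**2 = (v − u)(v + u) splits into two distinct linear factors, so there are two distinct tangent lines y − -1 = ±(x − -1) — this is a node (ordinary double point).
Classification: node.


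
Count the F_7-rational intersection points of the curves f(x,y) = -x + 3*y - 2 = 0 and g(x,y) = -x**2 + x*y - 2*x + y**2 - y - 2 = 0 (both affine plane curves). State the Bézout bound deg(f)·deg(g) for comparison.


Common zeros: {(3, 4), (6, 5)}; count = 2; Bézout bound = 2.

deg(f) = 1, deg(g) = 2, so Bézout bound = 2.
Scan x ∈ F_7. For each x, list the y ∈ F_7 with f(x, y) ≡ 0 and those with g(x, y) ≡ 0 (mod 7); the common zeros in that column are the intersection.
  x = 0: f ≡ 0 at y ∈ {3}; g ≡ 0 at y ∈ {2, 6}; common: ∅.
  x = 1: f ≡ 0 at y ∈ {1}; g ≡ 0 at y ∈ ∅; common: ∅.
  x = 2: f ≡ 0 at y ∈ {6}; g ≡ 0 at y ∈ ∅; common: ∅.
  x = 3: f ≡ 0 at y ∈ {4}; g ≡ 0 at y ∈ {1, 4}; common: {4}.
  x = 4: f ≡ 0 at y ∈ {2}; g ≡ 0 at y ∈ {5, 6}; common: ∅.
  x = 5: f ≡ 0 at y ∈ {0}; g ≡ 0 at y ∈ ∅; common: ∅.
  x = 6: f ≡ 0 at y ∈ {5}; g ≡ 0 at y ∈ {4, 5}; common: {5}.
Collecting: common zeros = {(3, 4), (6, 5)}, so the count is 2.
Comparison with the Bézout bound: 2 ≤ 2 = deg(f)·deg(g), as expected for curves with no common component (the bound is attained).


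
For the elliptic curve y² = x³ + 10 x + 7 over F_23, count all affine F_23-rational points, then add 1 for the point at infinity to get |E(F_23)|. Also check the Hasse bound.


Affine points = {(1, 8), (1, 15), (2, 9), (2, 14), (3, 8), (3, 15), (7, 11), (7, 12), (8, 1), (8, 22), (10, 7), (10, 16), (14, 4), (14, 19), (15, 6), (15, 17), (16, 10), (16, 13), (18, 4), (18, 19), (19, 8), (19, 15), (21, 5), (21, 18)}; affine count = 24; |E(F_23)| = 25.

Discriminant check: Δ ∝ 4a³ + 27b² = 4·10³ + 27·7² = 4·1000 + 27·49 ≡ 10 (mod 23). Nonzero ⇒ E is nonsingular.
For each x ∈ F_23, compute rhs = x³ + 10·x + 7 mod 23, then count y ∈ F_23 with y² ≡ rhs.
  x = 0: rhs = 7, matching y values: none (0 points).
  x = 1: rhs = 18, matching y values: 8, 15 (2 points).
  x = 2: rhs = 12, matching y values: 9, 14 (2 points).
  x = 3: rhs = 18, matching y values: 8, 15 (2 points).
  x = 4: rhs = 19, matching y values: none (0 points).
  x = 5: rhs = 21, matching y values: none (0 points).
  x = 6: rhs = 7, matching y values: none (0 points).
  x = 7: rhs = 6, matching y values: 11, 12 (2 points).
  x = 8: rhs = 1, matching y values: 1, 22 (2 points).
  x = 9: rhs = 21, matching y values: none (0 points).
  x = 10: rhs = 3, matching y values: 7, 16 (2 points).
  x = 11: rhs = 22, matching y values: none (0 points).
  x = 12: rhs = 15, matching y values: none (0 points).
  x = 13: rhs = 11, matching y values: none (0 points).
  x = 14: rhs = 16, matching y values: 4, 19 (2 points).
  x = 15: rhs = 13, matching y values: 6, 17 (2 points).
  x = 16: rhs = 8, matching y values: 10, 13 (2 points).
  x = 17: rhs = 7, matching y values: none (0 points).
  x = 18: rhs = 16, matching y values: 4, 19 (2 points).
  x = 19: rhs = 18, matching y values: 8, 15 (2 points).
  x = 20: rhs = 19, matching y values: none (0 points).
  x = 21: rhs = 2, matching y values: 5, 18 (2 points).
  x = 22: rhs = 19, matching y values: none (0 points).
Total affine count: 24.
Full point count |E(F_23)| = 24 + 1 = 25.
Hasse bound: |25 − (23+1)| = |1| = 1 ≤ 2√23 ≈ 9.5917 ✓.


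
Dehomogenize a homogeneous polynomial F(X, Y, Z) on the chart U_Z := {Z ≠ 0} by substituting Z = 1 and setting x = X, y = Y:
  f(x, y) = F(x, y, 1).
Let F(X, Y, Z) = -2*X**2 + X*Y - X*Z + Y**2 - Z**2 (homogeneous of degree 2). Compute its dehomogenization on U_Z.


f(x, y) = -2*x**2 + x*y - x + y**2 - 1

On U_Z we set Z = 1. Each monomial c·X^i·Y^j·Z^k in F becomes c·x^i·y^j·1^k = c·x^i·y^j.
Substituting Z = 1: F(X, Y, 1) = -2*x**2 + x*y - x + y**2 - 1.
Note: deg(f) ≤ deg(F) = 2; strict inequality happens when F is divisible by Z (lost terms).


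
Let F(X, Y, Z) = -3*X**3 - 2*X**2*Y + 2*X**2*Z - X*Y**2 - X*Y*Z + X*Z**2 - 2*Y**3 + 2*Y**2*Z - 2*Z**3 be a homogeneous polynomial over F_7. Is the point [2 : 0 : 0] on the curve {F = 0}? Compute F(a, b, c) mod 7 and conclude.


F(2,0,0) ≡ 4 (mod 7); P is NOT on the curve.

Evaluate F(2, 0, 0) term-by-term (mod 7).
  -3*X**3 ↦ -3·8·1·1 = -24
  -2*X**2*Y ↦ -2·4·0·1 = 0
  2*X**2*Z ↦ 2·4·1·0 = 0
  -X*Y**2 ↦ -1·2·0·1 = 0
  -X*Y*Z ↦ -1·2·0·0 = 0
  X*Z**2 ↦ 1·2·1·0 = 0
  -2*Y**3 ↦ -2·1·0·1 = 0
  2*Y**2*Z ↦ 2·1·0·0 = 0
  -2*Z**3 ↦ -2·1·1·0 = 0
Sum: F(2, 0, 0) = (-24) + (0) + (0) + (0) + (0) + (0) + (0) + (0) + (0) = -24.
Reducing mod 7: -24 ≡ 4 (mod 7).
Since F(a, b, c) ≡ 4 ≠ 0 (mod 7), P does NOT lie on the curve.


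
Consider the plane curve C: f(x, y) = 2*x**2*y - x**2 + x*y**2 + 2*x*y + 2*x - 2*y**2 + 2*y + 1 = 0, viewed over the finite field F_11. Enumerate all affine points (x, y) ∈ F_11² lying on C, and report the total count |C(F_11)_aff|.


Affine F_11-points: {(0, 3), (0, 9), (1, 3), (2, 7), (4, 5), (4, 7), (6, 2), (6, 4), (7, 9), (7, 10), (8, 6), (8, 10), (9, 2), (9, 5)}; count = 14.

For each of the 121 pairs (x, y) ∈ F_11², evaluate f(x, y) mod 11. Record the zeros.
  x = 0: [0↦1, 1↦1, 2↦8, 3↦0, 4↦10, 5↦5, 6↦7, 7↦5, 8↦10, 9↦0, 10↦8]  zeros at y ∈ {3, 9}
  x = 1: [0↦2, 1↦7, 2↦10, 3↦0, 4↦10, 5↦7, 6↦2, 7↦6, 8↦8, 9↦8, 10↦6]  zeros at y ∈ {3}
  x = 2: [0↦1, 1↦4, 2↦7, 3↦10, 4↦2, 5↦5, 6↦8, 7↦0, 8↦3, 9↦6, 10↦9]  zeros at y ∈ {7}
  x = 3: [0↦9, 1↦3, 2↦10, 3↦8, 4↦8, 5↦10, 6↦3, 7↦9, 8↦6, 9↦5, 10↦6]  zeros at y ∈ ∅
  x = 4: [0↦4, 1↦4, 2↦8, 3↦5, 4↦6, 5↦0, 6↦9, 7↦0, 8↦6, 9↦5, 10↦8]  zeros at y ∈ {5, 7}
  x = 5: [0↦8, 1↦7, 2↦1, 3↦1, 4↦7, 5↦8, 6↦4, 7↦6, 8↦3, 9↦6, 10↦4]  zeros at y ∈ ∅
  x = 6: [0↦10, 1↦1, 2↦0, 3↦7, 4↦0, 5↦1, 6↦10, 7↦5, 8↦8, 9↦8, 10↦5]  zeros at y ∈ {2, 4}
  x = 7: [0↦10, 1↦8, 2↦5, 3↦1, 4↦7, 5↦1, 6↦5, 7↦8, 8↦10, 9↦0, 10↦0]  zeros at y ∈ {9, 10}
  x = 8: [0↦8, 1↦6, 2↦5, 3↦5, 4↦6, 5↦8, 6↦0, 7↦4, 8↦9, 9↦4, 10↦0]  zeros at y ∈ {6, 10}
  x = 9: [0↦4, 1↦6, 2↦0, 3↦8, 4↦8, 5↦0, 6↦6, 7↦4, 8↦5, 9↦9, 10↦5]  zeros at y ∈ {2, 5}
  x = 10: [0↦9, 1↦8, 2↦1, 3↦10, 4↦2, 5↦10, 6↦1, 7↦8, 8↦9, 9↦4, 10↦4]  zeros at y ∈ ∅
Collecting zeros: affine points = {(0, 3), (0, 9), (1, 3), (2, 7), (4, 5), (4, 7), (6, 2), (6, 4), (7, 9), (7, 10), (8, 6), (8, 10), (9, 2), (9, 5)}.
Total count |C(F_11)_aff| = 14.


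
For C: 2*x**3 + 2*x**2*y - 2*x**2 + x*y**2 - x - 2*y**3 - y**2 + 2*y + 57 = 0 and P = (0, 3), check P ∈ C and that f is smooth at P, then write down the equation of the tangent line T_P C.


Tangent line at P: 8*x - 58*y + 174 = 0.

Step 1: f(0, 3) = 0, so P lies on C.
Step 2: partial derivatives
  f_x(x, y) = 6*x**2 + 4*x*y - 4*x + y**2 - 1, f_y(x, y) = 2*x**2 + 2*x*y - 6*y**2 - 2*y + 2.
  f_x(P) = 8, f_y(P) = -58 (gradient nonzero, so P is smooth).
Step 3: tangent line at P: 8·(x − 0) + -58·(y − 3) = 0.
Expanding: 8*x - 58*y + 174 = 0.


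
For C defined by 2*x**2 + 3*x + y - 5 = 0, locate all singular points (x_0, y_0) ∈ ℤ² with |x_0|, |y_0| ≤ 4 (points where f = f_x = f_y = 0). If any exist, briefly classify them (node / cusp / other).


No singular points in the scanned grid; C is smooth there.

Compute partial derivatives:
  f_x = 4*x + 3.
  f_y = 1.
f_y = 1 is a nonzero constant, so f_y never vanishes: no point (x, y) can satisfy f = f_x = f_y = 0. In particular no (x, y) ∈ {−4, ..., 4}² is singular; the curve is smooth.


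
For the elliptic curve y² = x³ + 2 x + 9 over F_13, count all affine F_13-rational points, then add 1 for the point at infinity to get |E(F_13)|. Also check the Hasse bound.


Affine points = {(0, 3), (0, 10), (1, 5), (1, 8), (3, 4), (3, 9), (4, 4), (4, 9), (5, 1), (5, 12), (6, 4), (6, 9), (8, 2), (8, 11), (11, 6), (11, 7)}; affine count = 16; |E(F_13)| = 17.

Discriminant check: Δ ∝ 4a³ + 27b² = 4·2³ + 27·9² = 4·8 + 27·81 ≡ 9 (mod 13). Nonzero ⇒ E is nonsingular.
For each x ∈ F_13, compute rhs = x³ + 2·x + 9 mod 13, then count y ∈ F_13 with y² ≡ rhs.
  x = 0: rhs = 9, matching y values: 3, 10 (2 points).
  x = 1: rhs = 12, matching y values: 5, 8 (2 points).
  x = 2: rhs = 8, matching y values: none (0 points).
  x = 3: rhs = 3, matching y values: 4, 9 (2 points).
  x = 4: rhs = 3, matching y values: 4, 9 (2 points).
  x = 5: rhs = 1, matching y values: 1, 12 (2 points).
  x = 6: rhs = 3, matching y values: 4, 9 (2 points).
  x = 7: rhs = 2, matching y values: none (0 points).
  x = 8: rhs = 4, matching y values: 2, 11 (2 points).
  x = 9: rhs = 2, matching y values: none (0 points).
  x = 10: rhs = 2, matching y values: none (0 points).
  x = 11: rhs = 10, matching y values: 6, 7 (2 points).
  x = 12: rhs = 6, matching y values: none (0 points).
Total affine count: 16.
Full point count |E(F_13)| = 16 + 1 = 17.
Hasse bound: |17 − (13+1)| = |3| = 3 ≤ 2√13 ≈ 7.2111 ✓.


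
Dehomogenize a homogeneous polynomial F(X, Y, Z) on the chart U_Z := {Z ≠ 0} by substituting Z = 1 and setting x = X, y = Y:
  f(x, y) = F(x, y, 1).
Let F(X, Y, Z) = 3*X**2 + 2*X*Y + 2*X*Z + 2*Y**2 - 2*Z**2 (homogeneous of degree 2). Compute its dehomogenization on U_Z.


f(x, y) = 3*x**2 + 2*x*y + 2*x + 2*y**2 - 2

On U_Z we set Z = 1. Each monomial c·X^i·Y^j·Z^k in F becomes c·x^i·y^j·1^k = c·x^i·y^j.
Substituting Z = 1: F(X, Y, 1) = 3*x**2 + 2*x*y + 2*x + 2*y**2 - 2.
Note: deg(f) ≤ deg(F) = 2; strict inequality happens when F is divisible by Z (lost terms).


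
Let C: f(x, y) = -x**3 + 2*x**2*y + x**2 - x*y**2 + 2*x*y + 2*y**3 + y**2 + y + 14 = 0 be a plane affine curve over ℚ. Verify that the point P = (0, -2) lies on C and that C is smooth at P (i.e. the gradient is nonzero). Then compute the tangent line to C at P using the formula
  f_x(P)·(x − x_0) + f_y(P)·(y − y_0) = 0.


Tangent line at P: -8*x + 21*y + 42 = 0.

Step 1: f(0, -2) = 0, so P lies on C.
Step 2: partial derivatives
  f_x(x, y) = -3*x**2 + 4*x*y + 2*x - y**2 + 2*y, f_y(x, y) = 2*x**2 - 2*x*y + 2*x + 6*y**2 + 2*y + 1.
  f_x(P) = -8, f_y(P) = 21 (gradient nonzero, so P is smooth).
Step 3: tangent line at P: -8·(x − 0) + 21·(y − -2) = 0.
Expanding: -8*x + 21*y + 42 = 0.


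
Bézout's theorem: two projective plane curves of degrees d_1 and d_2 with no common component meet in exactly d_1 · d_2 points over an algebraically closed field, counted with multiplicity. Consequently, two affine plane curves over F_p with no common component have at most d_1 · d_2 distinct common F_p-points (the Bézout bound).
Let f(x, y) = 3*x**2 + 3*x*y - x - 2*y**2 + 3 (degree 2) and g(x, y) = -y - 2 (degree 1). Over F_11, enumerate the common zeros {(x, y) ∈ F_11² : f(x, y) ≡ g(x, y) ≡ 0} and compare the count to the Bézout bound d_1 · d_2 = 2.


Common zeros: ∅; count = 0; Bézout bound = 2.

deg(f) = 2, deg(g) = 1, so Bézout bound = 2.
Scan x ∈ F_11. For each x, list the y ∈ F_11 with f(x, y) ≡ 0 and those with g(x, y) ≡ 0 (mod 11); the common zeros in that column are the intersection.
  x = 0: f ≡ 0 at y ∈ ∅; g ≡ 0 at y ∈ {9}; common: ∅.
  x = 1: f ≡ 0 at y ∈ {8, 10}; g ≡ 0 at y ∈ {9}; common: ∅.
  x = 2: f ≡ 0 at y ∈ ∅; g ≡ 0 at y ∈ {9}; common: ∅.
  x = 3: f ≡ 0 at y ∈ {5}; g ≡ 0 at y ∈ {9}; common: ∅.
  x = 4: f ≡ 0 at y ∈ {7, 10}; g ≡ 0 at y ∈ {9}; common: ∅.
  x = 5: f ≡ 0 at y ∈ ∅; g ≡ 0 at y ∈ {9}; common: ∅.
  x = 6: f ≡ 0 at y ∈ {1, 8}; g ≡ 0 at y ∈ {9}; common: ∅.
  x = 7: f ≡ 0 at y ∈ {0, 5}; g ≡ 0 at y ∈ {9}; common: ∅.
  x = 8: f ≡ 0 at y ∈ {0, 1}; g ≡ 0 at y ∈ {9}; common: ∅.
  x = 9: f ≡ 0 at y ∈ ∅; g ≡ 0 at y ∈ {9}; common: ∅.
  x = 10: f ≡ 0 at y ∈ ∅; g ≡ 0 at y ∈ {9}; common: ∅.
Collecting: common zeros = ∅, so the count is 0.
Comparison with the Bézout bound: 0 ≤ 2 = deg(f)·deg(g), as expected for curves with no common component (the affine F_11-count falls short of the bound because intersections may lie at infinity, over extension fields, or carry multiplicity).


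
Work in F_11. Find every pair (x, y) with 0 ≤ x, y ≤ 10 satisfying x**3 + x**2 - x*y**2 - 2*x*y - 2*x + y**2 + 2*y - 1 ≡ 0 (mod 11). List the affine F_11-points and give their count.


Affine F_11-points: {(5, 10), (9, 3), (9, 6)}; count = 3.

For each of the 121 pairs (x, y) ∈ F_11², evaluate f(x, y) mod 11. Record the zeros.
  x = 0: [0↦10, 1↦2, 2↦7, 3↦3, 4↦1, 5↦1, 6↦3, 7↦7, 8↦2, 9↦10, 10↦9]  zeros at y ∈ ∅
  x = 1: [0↦10, 1↦10, 2↦10, 3↦10, 4↦10, 5↦10, 6↦10, 7↦10, 8↦10, 9↦10, 10↦10]  zeros at y ∈ ∅
  x = 2: [0↦7, 1↦4, 2↦10, 3↦3, 4↦5, 5↦5, 6↦3, 7↦10, 8↦4, 9↦7, 10↦8]  zeros at y ∈ ∅
  x = 3: [0↦7, 1↦1, 2↦2, 3↦10, 4↦3, 5↦3, 6↦10, 7↦2, 8↦1, 9↦7, 10↦9]  zeros at y ∈ ∅
  x = 4: [0↦5, 1↦7, 2↦3, 3↦4, 4↦10, 5↦10, 6↦4, 7↦3, 8↦7, 9↦5, 10↦8]  zeros at y ∈ ∅
  x = 5: [0↦7, 1↦6, 2↦8, 3↦2, 4↦10, 5↦10, 6↦2, 7↦8, 8↦6, 9↦7, 10↦0]  zeros at y ∈ {10}
  x = 6: [0↦8, 1↦4, 2↦1, 3↦10, 4↦9, 5↦9, 6↦10, 7↦1, 8↦4, 9↦8, 10↦2]  zeros at y ∈ ∅
  x = 7: [0↦3, 1↦7, 2↦10, 3↦1, 4↦2, 5↦2, 6↦1, 7↦10, 8↦7, 9↦3, 10↦9]  zeros at y ∈ ∅
  x = 8: [0↦9, 1↦10, 2↦8, 3↦3, 4↦6, 5↦6, 6↦3, 7↦8, 8↦10, 9↦9, 10↦5]  zeros at y ∈ ∅
  x = 9: [0↦10, 1↦8, 2↦1, 3↦0, 4↦5, 5↦5, 6↦0, 7↦1, 8↦8, 9↦10, 10↦7]  zeros at y ∈ {3, 6}
  x = 10: [0↦1, 1↦7, 2↦6, 3↦9, 4↦5, 5↦5, 6↦9, 7↦6, 8↦7, 9↦1, 10↦10]  zeros at y ∈ ∅
Collecting zeros: affine points = {(5, 10), (9, 3), (9, 6)}.
Total count |C(F_11)_aff| = 3.


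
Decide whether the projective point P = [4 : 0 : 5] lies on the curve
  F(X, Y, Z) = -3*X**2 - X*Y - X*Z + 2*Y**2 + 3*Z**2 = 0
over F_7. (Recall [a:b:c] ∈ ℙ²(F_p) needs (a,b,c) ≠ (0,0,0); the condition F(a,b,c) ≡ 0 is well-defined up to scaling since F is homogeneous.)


F(4,0,5) ≡ 0 (mod 7); P is on the curve.

Evaluate F(4, 0, 5) term-by-term (mod 7).
  -3*X**2 ↦ -3·16·1·1 = -48
  -X*Y ↦ -1·4·0·1 = 0
  -X*Z ↦ -1·4·1·5 = -20
  2*Y**2 ↦ 2·1·0·1 = 0
  3*Z**2 ↦ 3·1·1·25 = 75
Sum: F(4, 0, 5) = (-48) + (0) + (-20) + (0) + (75) = 7.
Reducing mod 7: 7 ≡ 0 (mod 7).
Since F(a, b, c) ≡ 0 (mod 7), P lies on the curve.


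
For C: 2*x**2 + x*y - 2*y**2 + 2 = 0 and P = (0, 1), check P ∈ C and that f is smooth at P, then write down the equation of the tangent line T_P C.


Tangent line at P: x - 4*y + 4 = 0.

Step 1: f(0, 1) = 0, so P lies on C.
Step 2: partial derivatives
  f_x(x, y) = 4*x + y, f_y(x, y) = x - 4*y.
  f_x(P) = 1, f_y(P) = -4 (gradient nonzero, so P is smooth).
Step 3: tangent line at P: 1·(x − 0) + -4·(y − 1) = 0.
Expanding: x - 4*y + 4 = 0.


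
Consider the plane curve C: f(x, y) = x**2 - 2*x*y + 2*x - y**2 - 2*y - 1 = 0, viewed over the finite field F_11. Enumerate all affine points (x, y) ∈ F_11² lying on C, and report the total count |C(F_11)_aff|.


Affine F_11-points: {(0, 10), (2, 1), (2, 4), (4, 4), (4, 8), (5, 3), (5, 7), (7, 7), (7, 10), (9, 1), (10, 3), (10, 8)}; count = 12.

For each of the 121 pairs (x, y) ∈ F_11², evaluate f(x, y) mod 11. Record the zeros.
  x = 0: [0↦10, 1↦7, 2↦2, 3↦6, 4↦8, 5↦8, 6↦6, 7↦2, 8↦7, 9↦10, 10↦0]  zeros at y ∈ {10}
  x = 1: [0↦2, 1↦8, 2↦1, 3↦3, 4↦3, 5↦1, 6↦8, 7↦2, 8↦5, 9↦6, 10↦5]  zeros at y ∈ ∅
  x = 2: [0↦7, 1↦0, 2↦2, 3↦2, 4↦0, 5↦7, 6↦1, 7↦4, 8↦5, 9↦4, 10↦1]  zeros at y ∈ {1, 4}
  x = 3: [0↦3, 1↦5, 2↦5, 3↦3, 4↦10, 5↦4, 6↦7, 7↦8, 8↦7, 9↦4, 10↦10]  zeros at y ∈ ∅
  x = 4: [0↦1, 1↦1, 2↦10, 3↦6, 4↦0, 5↦3, 6↦4, 7↦3, 8↦0, 9↦6, 10↦10]  zeros at y ∈ {4, 8}
  x = 5: [0↦1, 1↦10, 2↦6, 3↦0, 4↦3, 5↦4, 6↦3, 7↦0, 8↦6, 9↦10, 10↦1]  zeros at y ∈ {3, 7}
  x = 6: [0↦3, 1↦10, 2↦4, 3↦7, 4↦8, 5↦7, 6↦4, 7↦10, 8↦3, 9↦5, 10↦5]  zeros at y ∈ ∅
  x = 7: [0↦7, 1↦1, 2↦4, 3↦5, 4↦4, 5↦1, 6↦7, 7↦0, 8↦2, 9↦2, 10↦0]  zeros at y ∈ {7, 10}
  x = 8: [0↦2, 1↦5, 2↦6, 3↦5, 4↦2, 5↦8, 6↦1, 7↦3, 8↦3, 9↦1, 10↦8]  zeros at y ∈ ∅
  x = 9: [0↦10, 1↦0, 2↦10, 3↦7, 4↦2, 5↦6, 6↦8, 7↦8, 8↦6, 9↦2, 10↦7]  zeros at y ∈ {1}
  x = 10: [0↦9, 1↦8, 2↦5, 3↦0, 4↦4, 5↦6, 6↦6, 7↦4, 8↦0, 9↦5, 10↦8]  zeros at y ∈ {3, 8}
Collecting zeros: affine points = {(0, 10), (2, 1), (2, 4), (4, 4), (4, 8), (5, 3), (5, 7), (7, 7), (7, 10), (9, 1), (10, 3), (10, 8)}.
Total count |C(F_11)_aff| = 12.


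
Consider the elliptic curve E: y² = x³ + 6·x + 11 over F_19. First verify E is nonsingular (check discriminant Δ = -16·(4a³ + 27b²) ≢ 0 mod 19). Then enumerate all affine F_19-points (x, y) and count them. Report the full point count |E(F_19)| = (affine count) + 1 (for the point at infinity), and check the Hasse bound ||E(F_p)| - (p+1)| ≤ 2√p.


Affine points = {(0, 7), (0, 12), (4, 2), (4, 17), (6, 4), (6, 15), (7, 4), (7, 15), (8, 1), (8, 18), (10, 8), (10, 11), (12, 5), (12, 14), (13, 5), (13, 14), (16, 2), (16, 17), (18, 2), (18, 17)}; affine count = 20; |E(F_19)| = 21.

Discriminant check: Δ ∝ 4a³ + 27b² = 4·6³ + 27·11² = 4·216 + 27·121 ≡ 8 (mod 19). Nonzero ⇒ E is nonsingular.
For each x ∈ F_19, compute rhs = x³ + 6·x + 11 mod 19, then count y ∈ F_19 with y² ≡ rhs.
  x = 0: rhs = 11, matching y values: 7, 12 (2 points).
  x = 1: rhs = 18, matching y values: none (0 points).
  x = 2: rhs = 12, matching y values: none (0 points).
  x = 3: rhs = 18, matching y values: none (0 points).
  x = 4: rhs = 4, matching y values: 2, 17 (2 points).
  x = 5: rhs = 14, matching y values: none (0 points).
  x = 6: rhs = 16, matching y values: 4, 15 (2 points).
  x = 7: rhs = 16, matching y values: 4, 15 (2 points).
  x = 8: rhs = 1, matching y values: 1, 18 (2 points).
  x = 9: rhs = 15, matching y values: none (0 points).
  x = 10: rhs = 7, matching y values: 8, 11 (2 points).
  x = 11: rhs = 2, matching y values: none (0 points).
  x = 12: rhs = 6, matching y values: 5, 14 (2 points).
  x = 13: rhs = 6, matching y values: 5, 14 (2 points).
  x = 14: rhs = 8, matching y values: none (0 points).
  x = 15: rhs = 18, matching y values: none (0 points).
  x = 16: rhs = 4, matching y values: 2, 17 (2 points).
  x = 17: rhs = 10, matching y values: none (0 points).
  x = 18: rhs = 4, matching y values: 2, 17 (2 points).
Total affine count: 20.
Full point count |E(F_19)| = 20 + 1 = 21.
Hasse bound: |21 − (19+1)| = |1| = 1 ≤ 2√19 ≈ 8.7178 ✓.


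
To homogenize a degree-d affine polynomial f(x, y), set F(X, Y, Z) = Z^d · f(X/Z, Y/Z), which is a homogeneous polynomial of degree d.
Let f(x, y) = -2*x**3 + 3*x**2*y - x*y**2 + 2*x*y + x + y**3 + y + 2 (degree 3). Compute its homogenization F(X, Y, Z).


F(X, Y, Z) = -2*X**3 + 3*X**2*Y - X*Y**2 + 2*X*Y*Z + X*Z**2 + Y**3 + Y*Z**2 + 2*Z**3

deg(f) = 3.
Substitute x = X/Z, y = Y/Z into f, then multiply by Z^3.
  monomial -2·x^3·y^0 ↦ -2·X^3·Y^0·Z^0.
  monomial 3·x^2·y^1 ↦ 3·X^2·Y^1·Z^0.
  monomial -1·x^1·y^2 ↦ -1·X^1·Y^2·Z^0.
  monomial 2·x^1·y^1 ↦ 2·X^1·Y^1·Z^1.
  monomial 1·x^1·y^0 ↦ 1·X^1·Y^0·Z^2.
  monomial 1·x^0·y^3 ↦ 1·X^0·Y^3·Z^0.
  monomial 1·x^0·y^1 ↦ 1·X^0·Y^1·Z^2.
  monomial 2·x^0·y^0 ↦ 2·X^0·Y^0·Z^3.
Collecting: F(X, Y, Z) = -2*X**3 + 3*X**2*Y - X*Y**2 + 2*X*Y*Z + X*Z**2 + Y**3 + Y*Z**2 + 2*Z**3.


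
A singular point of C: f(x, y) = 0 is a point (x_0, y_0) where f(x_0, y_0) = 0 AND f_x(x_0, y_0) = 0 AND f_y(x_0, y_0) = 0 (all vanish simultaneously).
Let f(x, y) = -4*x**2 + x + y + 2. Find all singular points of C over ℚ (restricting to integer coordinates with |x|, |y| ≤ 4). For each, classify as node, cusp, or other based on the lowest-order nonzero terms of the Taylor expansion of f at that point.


No singular points in the scanned grid; C is smooth there.

Compute partial derivatives:
  f_x = 1 - 8*x.
  f_y = 1.
f_y = 1 is a nonzero constant, so f_y never vanishes: no point (x, y) can satisfy f = f_x = f_y = 0. In particular no (x, y) ∈ {−4, ..., 4}² is singular; the curve is smooth.


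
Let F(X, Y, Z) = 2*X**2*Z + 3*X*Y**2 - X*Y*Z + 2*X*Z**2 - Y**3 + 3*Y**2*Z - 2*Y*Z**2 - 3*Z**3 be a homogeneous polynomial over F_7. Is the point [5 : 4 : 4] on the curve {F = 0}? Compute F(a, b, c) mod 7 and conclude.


F(5,4,4) ≡ 6 (mod 7); P is NOT on the curve.

Evaluate F(5, 4, 4) term-by-term (mod 7).
  2*X**2*Z ↦ 2·25·1·4 = 200
  3*X*Y**2 ↦ 3·5·16·1 = 240
  -X*Y*Z ↦ -1·5·4·4 = -80
  2*X*Z**2 ↦ 2·5·1·16 = 160
  -Y**3 ↦ -1·1·64·1 = -64
  3*Y**2*Z ↦ 3·1·16·4 = 192
  -2*Y*Z**2 ↦ -2·1·4·16 = -128
  -3*Z**3 ↦ -3·1·1·64 = -192
Sum: F(5, 4, 4) = (200) + (240) + (-80) + (160) + (-64) + (192) + (-128) + (-192) = 328.
Reducing mod 7: 328 ≡ 6 (mod 7).
Since F(a, b, c) ≡ 6 ≠ 0 (mod 7), P does NOT lie on the curve.


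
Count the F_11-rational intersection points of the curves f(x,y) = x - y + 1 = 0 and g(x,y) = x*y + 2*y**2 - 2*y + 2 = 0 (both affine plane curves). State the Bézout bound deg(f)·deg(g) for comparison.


Common zeros: ∅; count = 0; Bézout bound = 2.

deg(f) = 1, deg(g) = 2, so Bézout bound = 2.
Scan x ∈ F_11. For each x, list the y ∈ F_11 with f(x, y) ≡ 0 and those with g(x, y) ≡ 0 (mod 11); the common zeros in that column are the intersection.
  x = 0: f ≡ 0 at y ∈ {1}; g ≡ 0 at y ∈ ∅; common: ∅.
  x = 1: f ≡ 0 at y ∈ {2}; g ≡ 0 at y ∈ ∅; common: ∅.
  x = 2: f ≡ 0 at y ∈ {3}; g ≡ 0 at y ∈ ∅; common: ∅.
  x = 3: f ≡ 0 at y ∈ {4}; g ≡ 0 at y ∈ ∅; common: ∅.
  x = 4: f ≡ 0 at y ∈ {5}; g ≡ 0 at y ∈ ∅; common: ∅.
  x = 5: f ≡ 0 at y ∈ {6}; g ≡ 0 at y ∈ {7, 8}; common: ∅.
  x = 6: f ≡ 0 at y ∈ {7}; g ≡ 0 at y ∈ {10}; common: ∅.
  x = 7: f ≡ 0 at y ∈ {8}; g ≡ 0 at y ∈ {5, 9}; common: ∅.
  x = 8: f ≡ 0 at y ∈ {9}; g ≡ 0 at y ∈ {2, 6}; common: ∅.
  x = 9: f ≡ 0 at y ∈ {10}; g ≡ 0 at y ∈ {1}; common: ∅.
  x = 10: f ≡ 0 at y ∈ {0}; g ≡ 0 at y ∈ {3, 4}; common: ∅.
Collecting: common zeros = ∅, so the count is 0.
Comparison with the Bézout bound: 0 ≤ 2 = deg(f)·deg(g), as expected for curves with no common component (the affine F_11-count falls short of the bound because intersections may lie at infinity, over extension fields, or carry multiplicity).


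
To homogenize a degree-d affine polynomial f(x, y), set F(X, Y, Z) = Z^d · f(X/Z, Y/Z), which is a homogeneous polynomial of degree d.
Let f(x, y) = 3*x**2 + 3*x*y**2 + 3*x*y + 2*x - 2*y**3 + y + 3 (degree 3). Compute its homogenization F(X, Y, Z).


F(X, Y, Z) = 3*X**2*Z + 3*X*Y**2 + 3*X*Y*Z + 2*X*Z**2 - 2*Y**3 + Y*Z**2 + 3*Z**3

deg(f) = 3.
Substitute x = X/Z, y = Y/Z into f, then multiply by Z^3.
  monomial 3·x^2·y^0 ↦ 3·X^2·Y^0·Z^1.
  monomial 3·x^1·y^2 ↦ 3·X^1·Y^2·Z^0.
  monomial 3·x^1·y^1 ↦ 3·X^1·Y^1·Z^1.
  monomial 2·x^1·y^0 ↦ 2·X^1·Y^0·Z^2.
  monomial -2·x^0·y^3 ↦ -2·X^0·Y^3·Z^0.
  monomial 1·x^0·y^1 ↦ 1·X^0·Y^1·Z^2.
  monomial 3·x^0·y^0 ↦ 3·X^0·Y^0·Z^3.
Collecting: F(X, Y, Z) = 3*X**2*Z + 3*X*Y**2 + 3*X*Y*Z + 2*X*Z**2 - 2*Y**3 + Y*Z**2 + 3*Z**3.


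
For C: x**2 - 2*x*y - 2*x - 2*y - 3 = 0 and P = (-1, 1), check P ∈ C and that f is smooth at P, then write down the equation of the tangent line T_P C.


Tangent line at P: -6*x - 6 = 0.

Step 1: f(-1, 1) = 0, so P lies on C.
Step 2: partial derivatives
  f_x(x, y) = 2*x - 2*y - 2, f_y(x, y) = -2*x - 2.
  f_x(P) = -6, f_y(P) = 0 (gradient nonzero, so P is smooth).
Step 3: tangent line at P: -6·(x − -1) + 0·(y − 1) = 0.
Expanding: -6*x - 6 = 0.


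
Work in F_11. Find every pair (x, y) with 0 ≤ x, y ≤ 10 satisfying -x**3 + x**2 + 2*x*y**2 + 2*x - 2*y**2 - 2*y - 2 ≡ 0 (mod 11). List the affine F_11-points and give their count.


Affine F_11-points: {(1, 0), (2, 4), (2, 8), (4, 2), (5, 7), (8, 9), (8, 10), (9, 2), (9, 5), (10, 2), (10, 3)}; count = 11.

For each of the 121 pairs (x, y) ∈ F_11², evaluate f(x, y) mod 11. Record the zeros.
  x = 0: [0↦9, 1↦5, 2↦8, 3↦7, 4↦2, 5↦4, 6↦2, 7↦7, 8↦8, 9↦5, 10↦9]  zeros at y ∈ ∅
  x = 1: [0↦0, 1↦9, 2↦7, 3↦5, 4↦3, 5↦1, 6↦10, 7↦8, 8↦6, 9↦4, 10↦2]  zeros at y ∈ {0}
  x = 2: [0↦9, 1↦9, 2↦2, 3↦10, 4↦0, 5↦5, 6↦3, 7↦5, 8↦0, 9↦10, 10↦2]  zeros at y ∈ {4, 8}
  x = 3: [0↦8, 1↦10, 2↦9, 3↦5, 4↦9, 5↦10, 6↦8, 7↦3, 8↦6, 9↦6, 10↦3]  zeros at y ∈ ∅
  x = 4: [0↦2, 1↦6, 2↦0, 3↦6, 4↦2, 5↦10, 6↦8, 7↦7, 8↦7, 9↦8, 10↦10]  zeros at y ∈ {2}
  x = 5: [0↦7, 1↦2, 2↦2, 3↦7, 4↦6, 5↦10, 6↦8, 7↦0, 8↦8, 9↦10, 10↦6]  zeros at y ∈ {7}
  x = 6: [0↦6, 1↦3, 2↦9, 3↦2, 4↦4, 5↦4, 6↦2, 7↦9, 8↦3, 9↦6, 10↦7]  zeros at y ∈ ∅
  x = 7: [0↦4, 1↦3, 2↦4, 3↦7, 4↦1, 5↦8, 6↦6, 7↦6, 8↦8, 9↦1, 10↦7]  zeros at y ∈ ∅
  x = 8: [0↦6, 1↦7, 2↦3, 3↦5, 4↦2, 5↦5, 6↦3, 7↦7, 8↦6, 9↦0, 10↦0]  zeros at y ∈ {9, 10}
  x = 9: [0↦6, 1↦9, 2↦0, 3↦1, 4↦1, 5↦0, 6↦9, 7↦6, 8↦2, 9↦8, 10↦2]  zeros at y ∈ {2, 5}
  x = 10: [0↦9, 1↦3, 2↦0, 3↦0, 4↦3, 5↦9, 6↦7, 7↦8, 8↦1, 9↦8, 10↦7]  zeros at y ∈ {2, 3}
Collecting zeros: affine points = {(1, 0), (2, 4), (2, 8), (4, 2), (5, 7), (8, 9), (8, 10), (9, 2), (9, 5), (10, 2), (10, 3)}.
Total count |C(F_11)_aff| = 11.
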